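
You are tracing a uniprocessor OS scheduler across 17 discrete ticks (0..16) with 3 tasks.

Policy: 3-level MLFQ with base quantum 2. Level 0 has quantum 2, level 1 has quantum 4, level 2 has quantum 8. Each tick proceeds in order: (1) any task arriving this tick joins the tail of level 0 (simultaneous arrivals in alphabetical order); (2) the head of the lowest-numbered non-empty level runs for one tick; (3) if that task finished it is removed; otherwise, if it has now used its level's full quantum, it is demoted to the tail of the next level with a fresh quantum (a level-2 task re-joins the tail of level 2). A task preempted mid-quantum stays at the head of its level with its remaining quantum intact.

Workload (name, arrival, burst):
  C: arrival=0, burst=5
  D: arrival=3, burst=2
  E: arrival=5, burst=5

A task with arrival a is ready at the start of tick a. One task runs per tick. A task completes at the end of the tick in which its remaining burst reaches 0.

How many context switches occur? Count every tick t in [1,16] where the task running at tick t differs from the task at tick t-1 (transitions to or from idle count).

t=0: L0/L1/L2 = C/-/- → run C
t=1: L0/L1/L2 = C/-/- → run C
t=2: L0/L1/L2 = -/C/- → run C
t=3: L0/L1/L2 = D/C/- → run D
t=4: L0/L1/L2 = D/C/- → run D
t=5: L0/L1/L2 = E/C/- → run E
t=6: L0/L1/L2 = E/C/- → run E
t=7: L0/L1/L2 = -/CE/- → run C
t=8: L0/L1/L2 = -/CE/- → run C
t=9: L0/L1/L2 = -/E/- → run E
t=10: L0/L1/L2 = -/E/- → run E
t=11: L0/L1/L2 = -/E/- → run E
t=12: (idle)
t=13: (idle)
t=14: (idle)
t=15: (idle)
t=16: (idle)

context switches = 5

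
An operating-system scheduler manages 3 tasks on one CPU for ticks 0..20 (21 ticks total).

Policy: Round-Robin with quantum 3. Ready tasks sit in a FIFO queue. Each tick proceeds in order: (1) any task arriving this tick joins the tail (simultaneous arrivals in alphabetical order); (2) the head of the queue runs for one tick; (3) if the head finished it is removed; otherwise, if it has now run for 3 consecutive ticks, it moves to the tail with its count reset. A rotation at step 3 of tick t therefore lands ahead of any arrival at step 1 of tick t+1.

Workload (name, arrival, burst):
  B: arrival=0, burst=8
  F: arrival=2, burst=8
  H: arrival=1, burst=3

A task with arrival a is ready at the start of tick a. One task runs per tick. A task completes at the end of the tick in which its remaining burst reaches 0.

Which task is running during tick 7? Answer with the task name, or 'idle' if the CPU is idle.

running at tick 7 = F

t=0: queue=[B] q_used=0 → run B
t=1: queue=[B,H] q_used=1 → run B
t=2: queue=[B,H,F] q_used=2 → run B
t=3: queue=[H,F,B] q_used=0 → run H
t=4: queue=[H,F,B] q_used=1 → run H
t=5: queue=[H,F,B] q_used=2 → run H
t=6: queue=[F,B] q_used=0 → run F
t=7: queue=[F,B] q_used=1 → run F
t=8: queue=[F,B] q_used=2 → run F
t=9: queue=[B,F] q_used=0 → run B
t=10: queue=[B,F] q_used=1 → run B
t=11: queue=[B,F] q_used=2 → run B
t=12: queue=[F,B] q_used=0 → run F
t=13: queue=[F,B] q_used=1 → run F
t=14: queue=[F,B] q_used=2 → run F
t=15: queue=[B,F] q_used=0 → run B
t=16: queue=[B,F] q_used=1 → run B
t=17: queue=[F] q_used=0 → run F
t=18: queue=[F] q_used=1 → run F
t=19: (idle)
t=20: (idle)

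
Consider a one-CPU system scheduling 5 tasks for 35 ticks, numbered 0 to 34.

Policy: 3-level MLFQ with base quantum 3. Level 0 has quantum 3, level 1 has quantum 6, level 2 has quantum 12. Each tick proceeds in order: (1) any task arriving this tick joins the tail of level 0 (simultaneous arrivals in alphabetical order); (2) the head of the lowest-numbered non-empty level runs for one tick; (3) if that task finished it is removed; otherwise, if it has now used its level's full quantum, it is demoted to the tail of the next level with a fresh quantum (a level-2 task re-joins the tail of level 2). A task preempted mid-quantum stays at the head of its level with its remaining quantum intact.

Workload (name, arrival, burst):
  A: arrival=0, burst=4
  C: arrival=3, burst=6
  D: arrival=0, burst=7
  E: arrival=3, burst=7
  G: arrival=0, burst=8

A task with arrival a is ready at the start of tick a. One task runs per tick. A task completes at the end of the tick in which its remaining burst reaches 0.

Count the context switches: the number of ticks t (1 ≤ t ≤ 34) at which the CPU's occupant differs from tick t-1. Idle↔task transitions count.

t=0: L0/L1/L2 = ADG/-/- → run A
t=1: L0/L1/L2 = ADG/-/- → run A
t=2: L0/L1/L2 = ADG/-/- → run A
t=3: L0/L1/L2 = DGCE/A/- → run D
t=4: L0/L1/L2 = DGCE/A/- → run D
t=5: L0/L1/L2 = DGCE/A/- → run D
t=6: L0/L1/L2 = GCE/AD/- → run G
t=7: L0/L1/L2 = GCE/AD/- → run G
t=8: L0/L1/L2 = GCE/AD/- → run G
t=9: L0/L1/L2 = CE/ADG/- → run C
t=10: L0/L1/L2 = CE/ADG/- → run C
t=11: L0/L1/L2 = CE/ADG/- → run C
t=12: L0/L1/L2 = E/ADGC/- → run E
t=13: L0/L1/L2 = E/ADGC/- → run E
t=14: L0/L1/L2 = E/ADGC/- → run E
t=15: L0/L1/L2 = -/ADGCE/- → run A
t=16: L0/L1/L2 = -/DGCE/- → run D
t=17: L0/L1/L2 = -/DGCE/- → run D
t=18: L0/L1/L2 = -/DGCE/- → run D
t=19: L0/L1/L2 = -/DGCE/- → run D
t=20: L0/L1/L2 = -/GCE/- → run G
t=21: L0/L1/L2 = -/GCE/- → run G
t=22: L0/L1/L2 = -/GCE/- → run G
t=23: L0/L1/L2 = -/GCE/- → run G
t=24: L0/L1/L2 = -/GCE/- → run G
t=25: L0/L1/L2 = -/CE/- → run C
t=26: L0/L1/L2 = -/CE/- → run C
t=27: L0/L1/L2 = -/CE/- → run C
t=28: L0/L1/L2 = -/E/- → run E
t=29: L0/L1/L2 = -/E/- → run E
t=30: L0/L1/L2 = -/E/- → run E
t=31: L0/L1/L2 = -/E/- → run E
t=32: (idle)
t=33: (idle)
t=34: (idle)

context switches = 10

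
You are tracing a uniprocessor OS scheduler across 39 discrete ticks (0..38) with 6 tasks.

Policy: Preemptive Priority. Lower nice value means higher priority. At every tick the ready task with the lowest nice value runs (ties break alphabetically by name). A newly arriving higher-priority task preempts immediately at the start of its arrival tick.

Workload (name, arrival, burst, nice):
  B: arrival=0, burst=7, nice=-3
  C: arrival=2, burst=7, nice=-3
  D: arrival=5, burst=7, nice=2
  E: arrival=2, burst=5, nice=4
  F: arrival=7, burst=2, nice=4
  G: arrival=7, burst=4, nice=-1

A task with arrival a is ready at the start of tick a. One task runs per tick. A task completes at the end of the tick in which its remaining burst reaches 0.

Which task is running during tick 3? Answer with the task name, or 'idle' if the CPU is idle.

t=0: ready={B} → run B
t=1: ready={B} → run B
t=2: ready={B,C,E} → run B
t=3: ready={B,C,E} → run B
t=4: ready={B,C,E} → run B
t=5: ready={B,C,D,E} → run B
t=6: ready={B,C,D,E} → run B
t=7: ready={C,D,E,F,G} → run C
t=8: ready={C,D,E,F,G} → run C
t=9: ready={C,D,E,F,G} → run C
t=10: ready={C,D,E,F,G} → run C
t=11: ready={C,D,E,F,G} → run C
t=12: ready={C,D,E,F,G} → run C
t=13: ready={C,D,E,F,G} → run C
t=14: ready={D,E,F,G} → run G
t=15: ready={D,E,F,G} → run G
t=16: ready={D,E,F,G} → run G
t=17: ready={D,E,F,G} → run G
t=18: ready={D,E,F} → run D
t=19: ready={D,E,F} → run D
t=20: ready={D,E,F} → run D
t=21: ready={D,E,F} → run D
t=22: ready={D,E,F} → run D
t=23: ready={D,E,F} → run D
t=24: ready={D,E,F} → run D
t=25: ready={E,F} → run E
t=26: ready={E,F} → run E
t=27: ready={E,F} → run E
t=28: ready={E,F} → run E
t=29: ready={E,F} → run E
t=30: ready={F} → run F
t=31: ready={F} → run F
t=32: (idle)
t=33: (idle)
t=34: (idle)
t=35: (idle)
t=36: (idle)
t=37: (idle)
t=38: (idle)

running at tick 3 = B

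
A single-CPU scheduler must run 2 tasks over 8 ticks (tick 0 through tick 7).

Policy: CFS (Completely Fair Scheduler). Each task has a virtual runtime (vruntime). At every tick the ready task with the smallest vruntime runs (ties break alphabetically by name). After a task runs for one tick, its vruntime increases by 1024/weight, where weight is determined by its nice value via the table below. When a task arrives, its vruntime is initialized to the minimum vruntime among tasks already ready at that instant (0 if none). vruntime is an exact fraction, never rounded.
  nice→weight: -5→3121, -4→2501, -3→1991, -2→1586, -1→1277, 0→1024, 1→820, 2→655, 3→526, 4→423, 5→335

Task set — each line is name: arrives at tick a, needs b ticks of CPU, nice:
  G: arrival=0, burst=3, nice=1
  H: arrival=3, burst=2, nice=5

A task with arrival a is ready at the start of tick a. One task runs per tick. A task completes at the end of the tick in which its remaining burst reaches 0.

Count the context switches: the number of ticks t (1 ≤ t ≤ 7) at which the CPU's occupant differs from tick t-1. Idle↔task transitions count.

context switches = 2

t=0: vr[G=0] → run G
t=1: vr[G=256/205] → run G
t=2: vr[G=512/205] → run G
t=3: vr[H=0] → run H
t=4: vr[H=1024/335] → run H
t=5: (idle)
t=6: (idle)
t=7: (idle)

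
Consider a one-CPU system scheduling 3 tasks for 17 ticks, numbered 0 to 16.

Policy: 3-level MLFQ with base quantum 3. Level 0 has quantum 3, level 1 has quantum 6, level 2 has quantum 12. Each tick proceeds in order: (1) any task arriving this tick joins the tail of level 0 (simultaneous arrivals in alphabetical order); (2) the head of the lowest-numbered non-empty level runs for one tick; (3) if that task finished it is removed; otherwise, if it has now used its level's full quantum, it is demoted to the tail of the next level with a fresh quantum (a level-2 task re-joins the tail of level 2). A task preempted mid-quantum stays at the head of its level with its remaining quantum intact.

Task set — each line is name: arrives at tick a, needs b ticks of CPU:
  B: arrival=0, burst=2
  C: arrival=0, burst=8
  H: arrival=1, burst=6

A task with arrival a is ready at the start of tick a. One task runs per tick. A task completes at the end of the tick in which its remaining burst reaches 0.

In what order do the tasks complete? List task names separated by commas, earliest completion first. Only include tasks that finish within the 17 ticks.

completion order = B, C, H

t=0: L0/L1/L2 = BC/-/- → run B
t=1: L0/L1/L2 = BCH/-/- → run B
t=2: L0/L1/L2 = CH/-/- → run C
t=3: L0/L1/L2 = CH/-/- → run C
t=4: L0/L1/L2 = CH/-/- → run C
t=5: L0/L1/L2 = H/C/- → run H
t=6: L0/L1/L2 = H/C/- → run H
t=7: L0/L1/L2 = H/C/- → run H
t=8: L0/L1/L2 = -/CH/- → run C
t=9: L0/L1/L2 = -/CH/- → run C
t=10: L0/L1/L2 = -/CH/- → run C
t=11: L0/L1/L2 = -/CH/- → run C
t=12: L0/L1/L2 = -/CH/- → run C
t=13: L0/L1/L2 = -/H/- → run H
t=14: L0/L1/L2 = -/H/- → run H
t=15: L0/L1/L2 = -/H/- → run H
t=16: (idle)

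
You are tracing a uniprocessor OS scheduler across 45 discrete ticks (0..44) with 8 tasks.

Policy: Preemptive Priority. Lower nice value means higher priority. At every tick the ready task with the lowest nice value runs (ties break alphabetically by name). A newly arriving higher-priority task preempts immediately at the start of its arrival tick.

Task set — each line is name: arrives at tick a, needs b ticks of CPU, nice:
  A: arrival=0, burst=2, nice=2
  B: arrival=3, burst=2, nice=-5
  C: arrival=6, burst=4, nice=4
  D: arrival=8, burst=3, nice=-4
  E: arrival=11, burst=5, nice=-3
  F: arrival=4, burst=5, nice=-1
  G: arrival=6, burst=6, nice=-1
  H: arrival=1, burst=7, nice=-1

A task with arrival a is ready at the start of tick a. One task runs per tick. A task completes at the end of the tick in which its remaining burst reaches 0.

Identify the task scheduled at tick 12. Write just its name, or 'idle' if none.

running at tick 12 = E

t=0: ready={A} → run A
t=1: ready={A,H} → run H
t=2: ready={A,H} → run H
t=3: ready={A,B,H} → run B
t=4: ready={A,B,F,H} → run B
t=5: ready={A,F,H} → run F
t=6: ready={A,C,F,G,H} → run F
t=7: ready={A,C,F,G,H} → run F
t=8: ready={A,C,D,F,G,H} → run D
t=9: ready={A,C,D,F,G,H} → run D
t=10: ready={A,C,D,F,G,H} → run D
t=11: ready={A,C,E,F,G,H} → run E
t=12: ready={A,C,E,F,G,H} → run E
t=13: ready={A,C,E,F,G,H} → run E
t=14: ready={A,C,E,F,G,H} → run E
t=15: ready={A,C,E,F,G,H} → run E
t=16: ready={A,C,F,G,H} → run F
t=17: ready={A,C,F,G,H} → run F
t=18: ready={A,C,G,H} → run G
t=19: ready={A,C,G,H} → run G
t=20: ready={A,C,G,H} → run G
t=21: ready={A,C,G,H} → run G
t=22: ready={A,C,G,H} → run G
t=23: ready={A,C,G,H} → run G
t=24: ready={A,C,H} → run H
t=25: ready={A,C,H} → run H
t=26: ready={A,C,H} → run H
t=27: ready={A,C,H} → run H
t=28: ready={A,C,H} → run H
t=29: ready={A,C} → run A
t=30: ready={C} → run C
t=31: ready={C} → run C
t=32: ready={C} → run C
t=33: ready={C} → run C
t=34: (idle)
t=35: (idle)
t=36: (idle)
t=37: (idle)
t=38: (idle)
t=39: (idle)
t=40: (idle)
t=41: (idle)
t=42: (idle)
t=43: (idle)
t=44: (idle)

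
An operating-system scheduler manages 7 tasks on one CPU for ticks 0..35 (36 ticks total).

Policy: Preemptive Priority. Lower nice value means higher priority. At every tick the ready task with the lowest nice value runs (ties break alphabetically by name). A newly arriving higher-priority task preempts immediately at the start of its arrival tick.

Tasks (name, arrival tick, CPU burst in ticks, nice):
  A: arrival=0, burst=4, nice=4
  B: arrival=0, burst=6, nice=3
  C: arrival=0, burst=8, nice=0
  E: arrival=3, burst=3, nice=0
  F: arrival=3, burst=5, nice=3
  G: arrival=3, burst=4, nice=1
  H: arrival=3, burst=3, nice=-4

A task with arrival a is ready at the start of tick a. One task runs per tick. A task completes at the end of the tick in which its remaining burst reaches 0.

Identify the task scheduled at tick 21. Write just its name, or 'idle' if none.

running at tick 21 = B

t=0: ready={A,B,C} → run C
t=1: ready={A,B,C} → run C
t=2: ready={A,B,C} → run C
t=3: ready={A,B,C,E,F,G,H} → run H
t=4: ready={A,B,C,E,F,G,H} → run H
t=5: ready={A,B,C,E,F,G,H} → run H
t=6: ready={A,B,C,E,F,G} → run C
t=7: ready={A,B,C,E,F,G} → run C
t=8: ready={A,B,C,E,F,G} → run C
t=9: ready={A,B,C,E,F,G} → run C
t=10: ready={A,B,C,E,F,G} → run C
t=11: ready={A,B,E,F,G} → run E
t=12: ready={A,B,E,F,G} → run E
t=13: ready={A,B,E,F,G} → run E
t=14: ready={A,B,F,G} → run G
t=15: ready={A,B,F,G} → run G
t=16: ready={A,B,F,G} → run G
t=17: ready={A,B,F,G} → run G
t=18: ready={A,B,F} → run B
t=19: ready={A,B,F} → run B
t=20: ready={A,B,F} → run B
t=21: ready={A,B,F} → run B
t=22: ready={A,B,F} → run B
t=23: ready={A,B,F} → run B
t=24: ready={A,F} → run F
t=25: ready={A,F} → run F
t=26: ready={A,F} → run F
t=27: ready={A,F} → run F
t=28: ready={A,F} → run F
t=29: ready={A} → run A
t=30: ready={A} → run A
t=31: ready={A} → run A
t=32: ready={A} → run A
t=33: (idle)
t=34: (idle)
t=35: (idle)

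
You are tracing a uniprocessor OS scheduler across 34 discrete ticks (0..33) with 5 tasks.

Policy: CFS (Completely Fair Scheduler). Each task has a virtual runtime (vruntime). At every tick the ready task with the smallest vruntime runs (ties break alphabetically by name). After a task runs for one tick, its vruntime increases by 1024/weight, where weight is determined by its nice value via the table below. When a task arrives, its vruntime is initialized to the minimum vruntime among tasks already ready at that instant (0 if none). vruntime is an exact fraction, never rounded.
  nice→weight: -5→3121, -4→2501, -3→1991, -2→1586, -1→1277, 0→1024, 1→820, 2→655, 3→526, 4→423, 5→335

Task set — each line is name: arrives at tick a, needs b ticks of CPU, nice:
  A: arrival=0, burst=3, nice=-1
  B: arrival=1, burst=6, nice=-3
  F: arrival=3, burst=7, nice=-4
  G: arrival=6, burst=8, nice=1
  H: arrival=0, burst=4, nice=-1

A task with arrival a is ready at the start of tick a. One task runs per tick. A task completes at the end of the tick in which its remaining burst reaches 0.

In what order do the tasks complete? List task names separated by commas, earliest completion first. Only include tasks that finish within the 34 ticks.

t=0: vr[A=0 H=0] → run A
t=1: vr[A=1024/1277 B=0 H=0] → run B
t=2: vr[A=1024/1277 B=1024/1991 H=0] → run H
t=3: vr[A=1024/1277 B=1024/1991 F=1024/1991 H=1024/1277] → run B
t=4: vr[A=1024/1277 B=2048/1991 F=1024/1991 H=1024/1277] → run F
t=5: vr[A=1024/1277 B=2048/1991 F=4599808/4979491 H=1024/1277] → run A
t=6: vr[A=2048/1277 B=2048/1991 F=4599808/4979491 G=1024/1277 H=1024/1277] → run G
t=7: vr[A=2048/1277 B=2048/1991 F=4599808/4979491 G=536832/261785 H=1024/1277] → run H
t=8: vr[A=2048/1277 B=2048/1991 F=4599808/4979491 G=536832/261785 H=2048/1277] → run F
t=9: vr[A=2048/1277 B=2048/1991 F=6638592/4979491 G=536832/261785 H=2048/1277] → run B
t=10: vr[A=2048/1277 B=3072/1991 F=6638592/4979491 G=536832/261785 H=2048/1277] → run F
t=11: vr[A=2048/1277 B=3072/1991 F=8677376/4979491 G=536832/261785 H=2048/1277] → run B
t=12: vr[A=2048/1277 B=4096/1991 F=8677376/4979491 G=536832/261785 H=2048/1277] → run A
t=13: vr[B=4096/1991 F=8677376/4979491 G=536832/261785 H=2048/1277] → run H
t=14: vr[B=4096/1991 F=8677376/4979491 G=536832/261785 H=3072/1277] → run F
t=15: vr[B=4096/1991 F=10716160/4979491 G=536832/261785 H=3072/1277] → run G
t=16: vr[B=4096/1991 F=10716160/4979491 G=863744/261785 H=3072/1277] → run B
t=17: vr[B=5120/1991 F=10716160/4979491 G=863744/261785 H=3072/1277] → run F
t=18: vr[B=5120/1991 F=12754944/4979491 G=863744/261785 H=3072/1277] → run H
t=19: vr[B=5120/1991 F=12754944/4979491 G=863744/261785] → run F
t=20: vr[B=5120/1991 F=14793728/4979491 G=863744/261785] → run B
t=21: vr[F=14793728/4979491 G=863744/261785] → run F
t=22: vr[G=863744/261785] → run G
t=23: vr[G=1190656/261785] → run G
t=24: vr[G=1517568/261785] → run G
t=25: vr[G=368896/52357] → run G
t=26: vr[G=2171392/261785] → run G
t=27: vr[G=2498304/261785] → run G
t=28: (idle)
t=29: (idle)
t=30: (idle)
t=31: (idle)
t=32: (idle)
t=33: (idle)

completion order = A, H, B, F, G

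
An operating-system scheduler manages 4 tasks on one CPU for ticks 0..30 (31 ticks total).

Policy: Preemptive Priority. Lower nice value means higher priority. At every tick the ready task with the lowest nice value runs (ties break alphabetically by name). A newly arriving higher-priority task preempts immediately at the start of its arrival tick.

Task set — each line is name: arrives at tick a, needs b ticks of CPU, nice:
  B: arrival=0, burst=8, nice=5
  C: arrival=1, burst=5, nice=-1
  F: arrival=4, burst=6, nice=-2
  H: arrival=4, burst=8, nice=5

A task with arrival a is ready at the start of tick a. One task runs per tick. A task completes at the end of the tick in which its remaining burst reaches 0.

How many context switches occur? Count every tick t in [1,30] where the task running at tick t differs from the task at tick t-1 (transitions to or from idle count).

context switches = 6

t=0: ready={B} → run B
t=1: ready={B,C} → run C
t=2: ready={B,C} → run C
t=3: ready={B,C} → run C
t=4: ready={B,C,F,H} → run F
t=5: ready={B,C,F,H} → run F
t=6: ready={B,C,F,H} → run F
t=7: ready={B,C,F,H} → run F
t=8: ready={B,C,F,H} → run F
t=9: ready={B,C,F,H} → run F
t=10: ready={B,C,H} → run C
t=11: ready={B,C,H} → run C
t=12: ready={B,H} → run B
t=13: ready={B,H} → run B
t=14: ready={B,H} → run B
t=15: ready={B,H} → run B
t=16: ready={B,H} → run B
t=17: ready={B,H} → run B
t=18: ready={B,H} → run B
t=19: ready={H} → run H
t=20: ready={H} → run H
t=21: ready={H} → run H
t=22: ready={H} → run H
t=23: ready={H} → run H
t=24: ready={H} → run H
t=25: ready={H} → run H
t=26: ready={H} → run H
t=27: (idle)
t=28: (idle)
t=29: (idle)
t=30: (idle)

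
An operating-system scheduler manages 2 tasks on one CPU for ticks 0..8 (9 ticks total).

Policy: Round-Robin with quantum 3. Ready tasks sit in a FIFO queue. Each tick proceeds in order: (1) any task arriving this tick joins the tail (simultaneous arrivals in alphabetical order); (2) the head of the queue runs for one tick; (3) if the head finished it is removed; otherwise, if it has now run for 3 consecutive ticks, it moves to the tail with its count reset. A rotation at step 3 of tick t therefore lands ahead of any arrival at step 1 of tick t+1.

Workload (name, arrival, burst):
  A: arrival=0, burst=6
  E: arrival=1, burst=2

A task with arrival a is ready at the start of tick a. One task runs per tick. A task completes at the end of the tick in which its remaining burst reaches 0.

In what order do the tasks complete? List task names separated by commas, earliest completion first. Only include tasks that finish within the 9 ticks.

completion order = E, A

t=0: queue=[A] q_used=0 → run A
t=1: queue=[A,E] q_used=1 → run A
t=2: queue=[A,E] q_used=2 → run A
t=3: queue=[E,A] q_used=0 → run E
t=4: queue=[E,A] q_used=1 → run E
t=5: queue=[A] q_used=0 → run A
t=6: queue=[A] q_used=1 → run A
t=7: queue=[A] q_used=2 → run A
t=8: (idle)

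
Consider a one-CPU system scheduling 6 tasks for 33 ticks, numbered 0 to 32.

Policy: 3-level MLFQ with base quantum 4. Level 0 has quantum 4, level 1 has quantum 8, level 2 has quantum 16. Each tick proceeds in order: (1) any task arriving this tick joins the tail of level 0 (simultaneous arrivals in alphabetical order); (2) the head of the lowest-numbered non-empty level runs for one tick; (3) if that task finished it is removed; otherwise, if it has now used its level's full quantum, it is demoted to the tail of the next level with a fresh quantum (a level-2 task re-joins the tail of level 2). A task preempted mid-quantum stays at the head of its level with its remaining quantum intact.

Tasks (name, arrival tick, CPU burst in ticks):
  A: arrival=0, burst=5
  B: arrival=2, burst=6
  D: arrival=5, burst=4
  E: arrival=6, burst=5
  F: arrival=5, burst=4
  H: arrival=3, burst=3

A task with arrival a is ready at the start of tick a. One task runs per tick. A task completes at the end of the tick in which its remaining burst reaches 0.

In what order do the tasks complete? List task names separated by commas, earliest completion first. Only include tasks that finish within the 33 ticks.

completion order = H, D, F, A, B, E

t=0: L0/L1/L2 = A/-/- → run A
t=1: L0/L1/L2 = A/-/- → run A
t=2: L0/L1/L2 = AB/-/- → run A
t=3: L0/L1/L2 = ABH/-/- → run A
t=4: L0/L1/L2 = BH/A/- → run B
t=5: L0/L1/L2 = BHDF/A/- → run B
t=6: L0/L1/L2 = BHDFE/A/- → run B
t=7: L0/L1/L2 = BHDFE/A/- → run B
t=8: L0/L1/L2 = HDFE/AB/- → run H
t=9: L0/L1/L2 = HDFE/AB/- → run H
t=10: L0/L1/L2 = HDFE/AB/- → run H
t=11: L0/L1/L2 = DFE/AB/- → run D
t=12: L0/L1/L2 = DFE/AB/- → run D
t=13: L0/L1/L2 = DFE/AB/- → run D
t=14: L0/L1/L2 = DFE/AB/- → run D
t=15: L0/L1/L2 = FE/AB/- → run F
t=16: L0/L1/L2 = FE/AB/- → run F
t=17: L0/L1/L2 = FE/AB/- → run F
t=18: L0/L1/L2 = FE/AB/- → run F
t=19: L0/L1/L2 = E/AB/- → run E
t=20: L0/L1/L2 = E/AB/- → run E
t=21: L0/L1/L2 = E/AB/- → run E
t=22: L0/L1/L2 = E/AB/- → run E
t=23: L0/L1/L2 = -/ABE/- → run A
t=24: L0/L1/L2 = -/BE/- → run B
t=25: L0/L1/L2 = -/BE/- → run B
t=26: L0/L1/L2 = -/E/- → run E
t=27: (idle)
t=28: (idle)
t=29: (idle)
t=30: (idle)
t=31: (idle)
t=32: (idle)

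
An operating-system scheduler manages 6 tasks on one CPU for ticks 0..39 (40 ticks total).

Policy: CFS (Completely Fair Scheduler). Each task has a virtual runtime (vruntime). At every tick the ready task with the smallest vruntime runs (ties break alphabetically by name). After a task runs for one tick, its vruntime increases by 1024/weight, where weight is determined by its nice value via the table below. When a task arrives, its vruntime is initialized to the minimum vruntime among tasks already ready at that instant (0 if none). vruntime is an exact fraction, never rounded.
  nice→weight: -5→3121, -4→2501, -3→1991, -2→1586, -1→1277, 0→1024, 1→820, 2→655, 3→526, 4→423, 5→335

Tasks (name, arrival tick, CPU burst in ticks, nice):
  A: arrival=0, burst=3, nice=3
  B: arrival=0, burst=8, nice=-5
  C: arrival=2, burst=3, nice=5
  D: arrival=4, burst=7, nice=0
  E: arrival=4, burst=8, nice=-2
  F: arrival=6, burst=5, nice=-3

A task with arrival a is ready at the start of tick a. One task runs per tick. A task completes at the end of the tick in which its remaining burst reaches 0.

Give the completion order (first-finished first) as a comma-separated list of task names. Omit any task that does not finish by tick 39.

t=0: vr[A=0 B=0] → run A
t=1: vr[A=512/263 B=0] → run B
t=2: vr[A=512/263 B=1024/3121 C=1024/3121] → run B
t=3: vr[A=512/263 B=2048/3121 C=1024/3121] → run C
t=4: vr[A=512/263 B=2048/3121 C=3538944/1045535 D=2048/3121 E=2048/3121] → run B
t=5: vr[A=512/263 B=3072/3121 C=3538944/1045535 D=2048/3121 E=2048/3121] → run D
t=6: vr[A=512/263 B=3072/3121 C=3538944/1045535 D=5169/3121 E=2048/3121 F=2048/3121] → run E
t=7: vr[A=512/263 B=3072/3121 C=3538944/1045535 D=5169/3121 E=3222016/2474953 F=2048/3121] → run F
t=8: vr[A=512/263 B=3072/3121 C=3538944/1045535 D=5169/3121 E=3222016/2474953 F=7273472/6213911] → run B
t=9: vr[A=512/263 B=4096/3121 C=3538944/1045535 D=5169/3121 E=3222016/2474953 F=7273472/6213911] → run F
t=10: vr[A=512/263 B=4096/3121 C=3538944/1045535 D=5169/3121 E=3222016/2474953 F=10469376/6213911] → run E
t=11: vr[A=512/263 B=4096/3121 C=3538944/1045535 D=5169/3121 E=4819968/2474953 F=10469376/6213911] → run B
t=12: vr[A=512/263 B=5120/3121 C=3538944/1045535 D=5169/3121 E=4819968/2474953 F=10469376/6213911] → run B
t=13: vr[A=512/263 B=6144/3121 C=3538944/1045535 D=5169/3121 E=4819968/2474953 F=10469376/6213911] → run D
t=14: vr[A=512/263 B=6144/3121 C=3538944/1045535 D=8290/3121 E=4819968/2474953 F=10469376/6213911] → run F
t=15: vr[A=512/263 B=6144/3121 C=3538944/1045535 D=8290/3121 E=4819968/2474953 F=13665280/6213911] → run A
t=16: vr[A=1024/263 B=6144/3121 C=3538944/1045535 D=8290/3121 E=4819968/2474953 F=13665280/6213911] → run E
t=17: vr[A=1024/263 B=6144/3121 C=3538944/1045535 D=8290/3121 E=6417920/2474953 F=13665280/6213911] → run B
t=18: vr[A=1024/263 B=7168/3121 C=3538944/1045535 D=8290/3121 E=6417920/2474953 F=13665280/6213911] → run F
t=19: vr[A=1024/263 B=7168/3121 C=3538944/1045535 D=8290/3121 E=6417920/2474953 F=16861184/6213911] → run B
t=20: vr[A=1024/263 C=3538944/1045535 D=8290/3121 E=6417920/2474953 F=16861184/6213911] → run E
t=21: vr[A=1024/263 C=3538944/1045535 D=8290/3121 E=8015872/2474953 F=16861184/6213911] → run D
t=22: vr[A=1024/263 C=3538944/1045535 D=11411/3121 E=8015872/2474953 F=16861184/6213911] → run F
t=23: vr[A=1024/263 C=3538944/1045535 D=11411/3121 E=8015872/2474953] → run E
t=24: vr[A=1024/263 C=3538944/1045535 D=11411/3121 E=9613824/2474953] → run C
t=25: vr[A=1024/263 C=6734848/1045535 D=11411/3121 E=9613824/2474953] → run D
t=26: vr[A=1024/263 C=6734848/1045535 D=14532/3121 E=9613824/2474953] → run E
t=27: vr[A=1024/263 C=6734848/1045535 D=14532/3121 E=11211776/2474953] → run A
t=28: vr[C=6734848/1045535 D=14532/3121 E=11211776/2474953] → run E
t=29: vr[C=6734848/1045535 D=14532/3121 E=12809728/2474953] → run D
t=30: vr[C=6734848/1045535 D=17653/3121 E=12809728/2474953] → run E
t=31: vr[C=6734848/1045535 D=17653/3121] → run D
t=32: vr[C=6734848/1045535 D=20774/3121] → run C
t=33: vr[D=20774/3121] → run D
t=34: (idle)
t=35: (idle)
t=36: (idle)
t=37: (idle)
t=38: (idle)
t=39: (idle)

completion order = B, F, A, E, C, D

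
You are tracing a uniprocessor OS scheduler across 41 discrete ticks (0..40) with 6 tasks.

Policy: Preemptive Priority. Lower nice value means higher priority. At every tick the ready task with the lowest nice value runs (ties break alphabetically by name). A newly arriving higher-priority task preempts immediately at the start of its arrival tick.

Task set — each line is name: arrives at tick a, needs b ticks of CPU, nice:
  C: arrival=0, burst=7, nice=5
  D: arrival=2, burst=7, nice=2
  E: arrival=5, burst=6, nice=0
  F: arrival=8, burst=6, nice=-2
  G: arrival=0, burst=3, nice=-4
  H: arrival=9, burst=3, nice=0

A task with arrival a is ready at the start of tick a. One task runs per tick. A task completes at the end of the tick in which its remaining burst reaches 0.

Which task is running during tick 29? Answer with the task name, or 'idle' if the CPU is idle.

running at tick 29 = C

t=0: ready={C,G} → run G
t=1: ready={C,G} → run G
t=2: ready={C,D,G} → run G
t=3: ready={C,D} → run D
t=4: ready={C,D} → run D
t=5: ready={C,D,E} → run E
t=6: ready={C,D,E} → run E
t=7: ready={C,D,E} → run E
t=8: ready={C,D,E,F} → run F
t=9: ready={C,D,E,F,H} → run F
t=10: ready={C,D,E,F,H} → run F
t=11: ready={C,D,E,F,H} → run F
t=12: ready={C,D,E,F,H} → run F
t=13: ready={C,D,E,F,H} → run F
t=14: ready={C,D,E,H} → run E
t=15: ready={C,D,E,H} → run E
t=16: ready={C,D,E,H} → run E
t=17: ready={C,D,H} → run H
t=18: ready={C,D,H} → run H
t=19: ready={C,D,H} → run H
t=20: ready={C,D} → run D
t=21: ready={C,D} → run D
t=22: ready={C,D} → run D
t=23: ready={C,D} → run D
t=24: ready={C,D} → run D
t=25: ready={C} → run C
t=26: ready={C} → run C
t=27: ready={C} → run C
t=28: ready={C} → run C
t=29: ready={C} → run C
t=30: ready={C} → run C
t=31: ready={C} → run C
t=32: (idle)
t=33: (idle)
t=34: (idle)
t=35: (idle)
t=36: (idle)
t=37: (idle)
t=38: (idle)
t=39: (idle)
t=40: (idle)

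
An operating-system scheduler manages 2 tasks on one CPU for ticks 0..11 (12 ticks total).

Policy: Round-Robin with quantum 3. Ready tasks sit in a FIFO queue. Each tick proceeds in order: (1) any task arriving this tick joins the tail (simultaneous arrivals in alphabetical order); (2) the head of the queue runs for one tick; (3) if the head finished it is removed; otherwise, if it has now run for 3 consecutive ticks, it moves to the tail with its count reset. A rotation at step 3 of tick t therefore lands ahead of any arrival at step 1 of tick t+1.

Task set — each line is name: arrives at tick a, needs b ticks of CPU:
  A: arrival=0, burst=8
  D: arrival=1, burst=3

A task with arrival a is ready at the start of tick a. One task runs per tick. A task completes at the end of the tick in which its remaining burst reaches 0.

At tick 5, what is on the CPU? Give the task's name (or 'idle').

running at tick 5 = D

t=0: queue=[A] q_used=0 → run A
t=1: queue=[A,D] q_used=1 → run A
t=2: queue=[A,D] q_used=2 → run A
t=3: queue=[D,A] q_used=0 → run D
t=4: queue=[D,A] q_used=1 → run D
t=5: queue=[D,A] q_used=2 → run D
t=6: queue=[A] q_used=0 → run A
t=7: queue=[A] q_used=1 → run A
t=8: queue=[A] q_used=2 → run A
t=9: queue=[A] q_used=0 → run A
t=10: queue=[A] q_used=1 → run A
t=11: (idle)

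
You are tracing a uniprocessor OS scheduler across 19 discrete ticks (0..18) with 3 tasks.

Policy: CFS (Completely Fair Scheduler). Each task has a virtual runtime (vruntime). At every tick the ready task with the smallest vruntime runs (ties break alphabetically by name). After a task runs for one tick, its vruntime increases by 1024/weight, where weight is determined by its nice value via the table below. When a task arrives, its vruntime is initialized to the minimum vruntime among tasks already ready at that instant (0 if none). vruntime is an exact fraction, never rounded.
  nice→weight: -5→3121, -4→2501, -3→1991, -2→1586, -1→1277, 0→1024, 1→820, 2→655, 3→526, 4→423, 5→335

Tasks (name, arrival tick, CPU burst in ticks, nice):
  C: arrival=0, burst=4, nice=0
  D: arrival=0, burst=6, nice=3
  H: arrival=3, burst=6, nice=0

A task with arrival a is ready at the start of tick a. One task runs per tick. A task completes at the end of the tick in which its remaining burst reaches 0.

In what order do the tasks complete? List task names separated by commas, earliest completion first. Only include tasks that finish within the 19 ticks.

t=0: vr[C=0 D=0] → run C
t=1: vr[C=1 D=0] → run D
t=2: vr[C=1 D=512/263] → run C
t=3: vr[C=2 D=512/263 H=512/263] → run D
t=4: vr[C=2 D=1024/263 H=512/263] → run H
t=5: vr[C=2 D=1024/263 H=775/263] → run C
t=6: vr[C=3 D=1024/263 H=775/263] → run H
t=7: vr[C=3 D=1024/263 H=1038/263] → run C
t=8: vr[D=1024/263 H=1038/263] → run D
t=9: vr[D=1536/263 H=1038/263] → run H
t=10: vr[D=1536/263 H=1301/263] → run H
t=11: vr[D=1536/263 H=1564/263] → run D
t=12: vr[D=2048/263 H=1564/263] → run H
t=13: vr[D=2048/263 H=1827/263] → run H
t=14: vr[D=2048/263] → run D
t=15: vr[D=2560/263] → run D
t=16: (idle)
t=17: (idle)
t=18: (idle)

completion order = C, H, D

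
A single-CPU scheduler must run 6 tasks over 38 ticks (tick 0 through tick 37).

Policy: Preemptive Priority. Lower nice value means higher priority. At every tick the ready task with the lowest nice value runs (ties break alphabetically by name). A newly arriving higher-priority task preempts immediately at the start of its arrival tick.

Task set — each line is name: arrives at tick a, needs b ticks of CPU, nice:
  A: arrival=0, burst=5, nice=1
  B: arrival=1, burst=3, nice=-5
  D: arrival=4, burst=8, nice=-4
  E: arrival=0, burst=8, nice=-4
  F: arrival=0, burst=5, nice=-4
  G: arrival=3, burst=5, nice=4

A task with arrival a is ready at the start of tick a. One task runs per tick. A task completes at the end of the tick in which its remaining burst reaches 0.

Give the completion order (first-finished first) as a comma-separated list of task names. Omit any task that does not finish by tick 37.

t=0: ready={A,E,F} → run E
t=1: ready={A,B,E,F} → run B
t=2: ready={A,B,E,F} → run B
t=3: ready={A,B,E,F,G} → run B
t=4: ready={A,D,E,F,G} → run D
t=5: ready={A,D,E,F,G} → run D
t=6: ready={A,D,E,F,G} → run D
t=7: ready={A,D,E,F,G} → run D
t=8: ready={A,D,E,F,G} → run D
t=9: ready={A,D,E,F,G} → run D
t=10: ready={A,D,E,F,G} → run D
t=11: ready={A,D,E,F,G} → run D
t=12: ready={A,E,F,G} → run E
t=13: ready={A,E,F,G} → run E
t=14: ready={A,E,F,G} → run E
t=15: ready={A,E,F,G} → run E
t=16: ready={A,E,F,G} → run E
t=17: ready={A,E,F,G} → run E
t=18: ready={A,E,F,G} → run E
t=19: ready={A,F,G} → run F
t=20: ready={A,F,G} → run F
t=21: ready={A,F,G} → run F
t=22: ready={A,F,G} → run F
t=23: ready={A,F,G} → run F
t=24: ready={A,G} → run A
t=25: ready={A,G} → run A
t=26: ready={A,G} → run A
t=27: ready={A,G} → run A
t=28: ready={A,G} → run A
t=29: ready={G} → run G
t=30: ready={G} → run G
t=31: ready={G} → run G
t=32: ready={G} → run G
t=33: ready={G} → run G
t=34: (idle)
t=35: (idle)
t=36: (idle)
t=37: (idle)

completion order = B, D, E, F, A, G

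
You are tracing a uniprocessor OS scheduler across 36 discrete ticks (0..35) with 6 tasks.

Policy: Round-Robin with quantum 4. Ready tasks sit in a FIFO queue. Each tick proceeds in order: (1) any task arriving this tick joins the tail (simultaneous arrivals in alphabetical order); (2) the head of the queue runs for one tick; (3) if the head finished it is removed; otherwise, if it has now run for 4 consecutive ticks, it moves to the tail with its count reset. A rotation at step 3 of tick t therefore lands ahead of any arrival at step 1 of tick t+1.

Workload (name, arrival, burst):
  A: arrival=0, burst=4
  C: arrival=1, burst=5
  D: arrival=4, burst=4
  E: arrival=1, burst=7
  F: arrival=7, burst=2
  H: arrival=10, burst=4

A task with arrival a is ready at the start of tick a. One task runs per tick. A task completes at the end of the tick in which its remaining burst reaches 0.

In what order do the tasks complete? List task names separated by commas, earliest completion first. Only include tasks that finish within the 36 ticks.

completion order = A, D, F, C, H, E

t=0: queue=[A] q_used=0 → run A
t=1: queue=[A,C,E] q_used=1 → run A
t=2: queue=[A,C,E] q_used=2 → run A
t=3: queue=[A,C,E] q_used=3 → run A
t=4: queue=[C,E,D] q_used=0 → run C
t=5: queue=[C,E,D] q_used=1 → run C
t=6: queue=[C,E,D] q_used=2 → run C
t=7: queue=[C,E,D,F] q_used=3 → run C
t=8: queue=[E,D,F,C] q_used=0 → run E
t=9: queue=[E,D,F,C] q_used=1 → run E
t=10: queue=[E,D,F,C,H] q_used=2 → run E
t=11: queue=[E,D,F,C,H] q_used=3 → run E
t=12: queue=[D,F,C,H,E] q_used=0 → run D
t=13: queue=[D,F,C,H,E] q_used=1 → run D
t=14: queue=[D,F,C,H,E] q_used=2 → run D
t=15: queue=[D,F,C,H,E] q_used=3 → run D
t=16: queue=[F,C,H,E] q_used=0 → run F
t=17: queue=[F,C,H,E] q_used=1 → run F
t=18: queue=[C,H,E] q_used=0 → run C
t=19: queue=[H,E] q_used=0 → run H
t=20: queue=[H,E] q_used=1 → run H
t=21: queue=[H,E] q_used=2 → run H
t=22: queue=[H,E] q_used=3 → run H
t=23: queue=[E] q_used=0 → run E
t=24: queue=[E] q_used=1 → run E
t=25: queue=[E] q_used=2 → run E
t=26: (idle)
t=27: (idle)
t=28: (idle)
t=29: (idle)
t=30: (idle)
t=31: (idle)
t=32: (idle)
t=33: (idle)
t=34: (idle)
t=35: (idle)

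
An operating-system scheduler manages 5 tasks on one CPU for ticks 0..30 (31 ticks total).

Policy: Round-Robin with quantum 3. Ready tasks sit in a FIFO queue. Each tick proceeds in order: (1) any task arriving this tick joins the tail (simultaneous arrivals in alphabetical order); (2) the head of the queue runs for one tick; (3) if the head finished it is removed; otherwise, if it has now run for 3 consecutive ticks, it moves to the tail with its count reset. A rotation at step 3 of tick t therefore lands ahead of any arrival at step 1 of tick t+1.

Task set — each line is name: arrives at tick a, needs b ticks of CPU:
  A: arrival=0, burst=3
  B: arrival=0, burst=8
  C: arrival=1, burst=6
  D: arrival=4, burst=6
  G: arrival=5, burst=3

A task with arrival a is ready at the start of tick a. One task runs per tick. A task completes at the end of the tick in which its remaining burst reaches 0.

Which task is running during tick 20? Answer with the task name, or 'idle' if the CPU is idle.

t=0: queue=[A,B] q_used=0 → run A
t=1: queue=[A,B,C] q_used=1 → run A
t=2: queue=[A,B,C] q_used=2 → run A
t=3: queue=[B,C] q_used=0 → run B
t=4: queue=[B,C,D] q_used=1 → run B
t=5: queue=[B,C,D,G] q_used=2 → run B
t=6: queue=[C,D,G,B] q_used=0 → run C
t=7: queue=[C,D,G,B] q_used=1 → run C
t=8: queue=[C,D,G,B] q_used=2 → run C
t=9: queue=[D,G,B,C] q_used=0 → run D
t=10: queue=[D,G,B,C] q_used=1 → run D
t=11: queue=[D,G,B,C] q_used=2 → run D
t=12: queue=[G,B,C,D] q_used=0 → run G
t=13: queue=[G,B,C,D] q_used=1 → run G
t=14: queue=[G,B,C,D] q_used=2 → run G
t=15: queue=[B,C,D] q_used=0 → run B
t=16: queue=[B,C,D] q_used=1 → run B
t=17: queue=[B,C,D] q_used=2 → run B
t=18: queue=[C,D,B] q_used=0 → run C
t=19: queue=[C,D,B] q_used=1 → run C
t=20: queue=[C,D,B] q_used=2 → run C
t=21: queue=[D,B] q_used=0 → run D
t=22: queue=[D,B] q_used=1 → run D
t=23: queue=[D,B] q_used=2 → run D
t=24: queue=[B] q_used=0 → run B
t=25: queue=[B] q_used=1 → run B
t=26: (idle)
t=27: (idle)
t=28: (idle)
t=29: (idle)
t=30: (idle)

running at tick 20 = C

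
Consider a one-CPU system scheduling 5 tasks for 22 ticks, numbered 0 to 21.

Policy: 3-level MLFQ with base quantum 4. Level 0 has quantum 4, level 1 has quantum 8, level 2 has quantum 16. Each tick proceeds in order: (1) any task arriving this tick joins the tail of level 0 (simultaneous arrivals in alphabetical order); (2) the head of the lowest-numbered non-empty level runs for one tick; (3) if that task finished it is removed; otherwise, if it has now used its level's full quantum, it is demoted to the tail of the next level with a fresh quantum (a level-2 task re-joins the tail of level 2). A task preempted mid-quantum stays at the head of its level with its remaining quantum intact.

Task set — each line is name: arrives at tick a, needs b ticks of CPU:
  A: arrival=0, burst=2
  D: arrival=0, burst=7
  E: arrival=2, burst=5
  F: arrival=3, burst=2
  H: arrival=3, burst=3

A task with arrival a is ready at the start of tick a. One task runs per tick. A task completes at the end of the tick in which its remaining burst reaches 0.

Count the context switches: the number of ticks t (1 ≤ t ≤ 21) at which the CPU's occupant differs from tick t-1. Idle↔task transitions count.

t=0: L0/L1/L2 = AD/-/- → run A
t=1: L0/L1/L2 = AD/-/- → run A
t=2: L0/L1/L2 = DE/-/- → run D
t=3: L0/L1/L2 = DEFH/-/- → run D
t=4: L0/L1/L2 = DEFH/-/- → run D
t=5: L0/L1/L2 = DEFH/-/- → run D
t=6: L0/L1/L2 = EFH/D/- → run E
t=7: L0/L1/L2 = EFH/D/- → run E
t=8: L0/L1/L2 = EFH/D/- → run E
t=9: L0/L1/L2 = EFH/D/- → run E
t=10: L0/L1/L2 = FH/DE/- → run F
t=11: L0/L1/L2 = FH/DE/- → run F
t=12: L0/L1/L2 = H/DE/- → run H
t=13: L0/L1/L2 = H/DE/- → run H
t=14: L0/L1/L2 = H/DE/- → run H
t=15: L0/L1/L2 = -/DE/- → run D
t=16: L0/L1/L2 = -/DE/- → run D
t=17: L0/L1/L2 = -/DE/- → run D
t=18: L0/L1/L2 = -/E/- → run E
t=19: (idle)
t=20: (idle)
t=21: (idle)

context switches = 7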